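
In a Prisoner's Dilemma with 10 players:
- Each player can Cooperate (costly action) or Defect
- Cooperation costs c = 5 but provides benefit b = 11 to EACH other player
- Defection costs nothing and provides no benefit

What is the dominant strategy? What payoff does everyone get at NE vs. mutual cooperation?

Dominant: Defect; NE payoff = 0; Coop payoff = 94

Work:
Defect dominates (saves cost c = 5, benefit to others is external)
NE: All defect → everyone gets 0
If all cooperate: each receives (9)×11 - 5 = 94
Social dilemma: 94 > 0 but NE gives 0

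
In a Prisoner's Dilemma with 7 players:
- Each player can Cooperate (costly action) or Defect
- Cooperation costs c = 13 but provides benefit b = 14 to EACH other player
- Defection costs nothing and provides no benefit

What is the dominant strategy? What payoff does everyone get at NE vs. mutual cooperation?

Dominant: Defect; NE payoff = 0; Coop payoff = 71

Work:
Defect dominates (saves cost c = 13, benefit to others is external)
NE: All defect → everyone gets 0
If all cooperate: each receives (6)×14 - 13 = 71
Social dilemma: 71 > 0 but NE gives 0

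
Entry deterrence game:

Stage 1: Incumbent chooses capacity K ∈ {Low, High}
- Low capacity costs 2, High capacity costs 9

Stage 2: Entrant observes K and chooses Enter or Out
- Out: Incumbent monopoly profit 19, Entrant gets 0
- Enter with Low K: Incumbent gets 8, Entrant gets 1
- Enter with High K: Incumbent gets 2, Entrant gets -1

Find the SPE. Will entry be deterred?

SPE: (High, Enter|Low, Out|High); Entry deterred. Incumbent net profit = 10

Work:
After Low K: Entrant enters (1 > 0)
After High K: Entrant stays out (-1 < 0)
Incumbent: Low → 8−2=6, High → 19−9=10
Incumbent chooses High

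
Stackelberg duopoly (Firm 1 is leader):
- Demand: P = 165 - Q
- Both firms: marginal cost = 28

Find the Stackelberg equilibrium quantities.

q₁* (leader) = 68.5, q₂* (follower) = 34.25

Work:
Follower's reaction: q₂ = (a - c - q₁)/2
Leader substitutes: π₁ = q₁·(a - q₁ - (a-c-q₁)/2 - c)
FOC: q₁* = (165 - 28)/2 = 68.50
Then: q₂* = (165 - 28 - 68.5)/2 = 34.25
Leader has first-mover advantage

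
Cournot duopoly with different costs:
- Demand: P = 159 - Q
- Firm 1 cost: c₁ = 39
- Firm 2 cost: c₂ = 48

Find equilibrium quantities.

q₁* = 43.0, q₂* = 34.0

Work:
Reaction: q₁ = (159 - 39 - q₂)/2
Reaction: q₂ = (159 - 48 - q₁)/2
Solve simultaneously:
q₁* = (159 - 2×39 + 48)/3 = 43.0
q₂* = (159 - 2×48 + 39)/3 = 34.0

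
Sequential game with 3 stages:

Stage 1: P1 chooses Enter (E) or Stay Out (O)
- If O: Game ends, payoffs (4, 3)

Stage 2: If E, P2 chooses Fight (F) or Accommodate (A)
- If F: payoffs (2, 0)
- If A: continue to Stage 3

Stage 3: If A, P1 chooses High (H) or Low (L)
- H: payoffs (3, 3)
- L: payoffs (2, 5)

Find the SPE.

SPE: (O, A, H); Outcome (4, 3)

Work:
Stage 3: P1 chooses H (3 vs 2)
Stage 2: P2: F->0, A->3 (anticipating H). Choose A
Stage 1: P1: O->4, E->3 (anticipating A, H). Choose O
SPE path: O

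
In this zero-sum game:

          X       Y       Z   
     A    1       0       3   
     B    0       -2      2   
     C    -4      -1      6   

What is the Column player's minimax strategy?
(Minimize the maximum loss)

Column should play Y, value = 0

Work:
Column player minimizes Row's maximum payoff:
Column X: max payoff to Row = 1
Column Y: max payoff to Row = 0
Column Z: max payoff to Row = 6
Minimum is 0, achieved by column Y.
Minimax strategy: Y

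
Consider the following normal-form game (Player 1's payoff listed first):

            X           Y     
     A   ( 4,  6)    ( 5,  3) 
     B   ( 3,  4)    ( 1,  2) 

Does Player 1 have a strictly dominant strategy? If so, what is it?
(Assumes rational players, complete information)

Yes, Player 1's strictly dominant strategy is A

Work:
A strategy strictly dominates another if it gives a strictly higher payoff against every opponent action. Compare each pair of P1's strategies column-by-column:
  A vs B: [4 vs 3, 5 vs 1] → A strictly dominates B
  B vs A: [3 vs 4, 1 vs 5] → B does not strictly dominate A (column X: 3 ≤ 4)
A strictly dominates every other strategy → strictly dominant.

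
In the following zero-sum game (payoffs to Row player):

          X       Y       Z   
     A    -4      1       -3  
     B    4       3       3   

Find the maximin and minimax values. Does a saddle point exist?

Maximin = 3, Minimax = 3, Saddle: True

Work:
Row minimums: [-4, 3] → maximin = 3
Column maximums: [4, 3, 3] → minimax = 3
Saddle point exists! Game value = 3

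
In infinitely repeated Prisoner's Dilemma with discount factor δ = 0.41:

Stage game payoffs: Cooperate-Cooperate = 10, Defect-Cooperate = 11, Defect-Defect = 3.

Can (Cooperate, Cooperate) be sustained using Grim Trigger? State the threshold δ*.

δ* = 0.125; since δ = 0.41 ≥ 0.125, cooperation can be sustained

Work:
For Grim Trigger:
Cooperate forever: 10/(1-δ)
Defect then punished: 11 + 3·δ/(1-δ)
Need: 10/(1-δ) ≥ 11 + 3·δ/(1-δ)
Solving: δ ≥ (T-R)/(T-P) = (11-10)/(11-3) = 0.125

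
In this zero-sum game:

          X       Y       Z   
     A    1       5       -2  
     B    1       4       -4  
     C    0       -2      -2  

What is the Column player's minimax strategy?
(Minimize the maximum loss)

Column should play Z, value = -2

Work:
Column player minimizes Row's maximum payoff:
Column X: max payoff to Row = 1
Column Y: max payoff to Row = 5
Column Z: max payoff to Row = -2
Minimum is -2, achieved by column Z.
Minimax strategy: Z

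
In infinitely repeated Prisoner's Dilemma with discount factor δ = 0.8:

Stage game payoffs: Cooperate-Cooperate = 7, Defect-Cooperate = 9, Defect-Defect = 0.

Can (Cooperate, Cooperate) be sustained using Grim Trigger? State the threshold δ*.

δ* = 0.2222; since δ = 0.8 ≥ 0.2222, cooperation can be sustained

Work:
For Grim Trigger:
Cooperate forever: 7/(1-δ)
Defect then punished: 9 + 0·δ/(1-δ)
Need: 7/(1-δ) ≥ 9 + 0·δ/(1-δ)
Solving: δ ≥ (T-R)/(T-P) = (9-7)/(9-0) = 0.2222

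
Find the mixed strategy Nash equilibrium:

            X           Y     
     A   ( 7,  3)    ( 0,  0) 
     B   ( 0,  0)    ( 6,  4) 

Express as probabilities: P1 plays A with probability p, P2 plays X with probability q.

p = 0.5714, q = 0.4615

Work:
Find probabilities that make opponent indifferent:
P2 chooses q to make P1 indifferent between A and B
P1 chooses p to make P2 indifferent between X and Y
Mixed NE: P1 plays (A: 0.5714, B: 0.4286), P2 plays (X: 0.4615, Y: 0.5385)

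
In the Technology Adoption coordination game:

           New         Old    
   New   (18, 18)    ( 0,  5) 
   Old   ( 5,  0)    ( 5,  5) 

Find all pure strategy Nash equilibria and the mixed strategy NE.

Pure NE: (New, New) and (Old, Old); Mixed NE: p = 0.2778, q = 0.2778

Work:
Check pure NE:
(New, New): (18, 18) - no unilateral deviation beneficial
(Old, Old): (5, 5) - no unilateral deviation beneficial
Mixed NE: P1 plays New with p = 0.2778, P2 plays New with q = 0.2778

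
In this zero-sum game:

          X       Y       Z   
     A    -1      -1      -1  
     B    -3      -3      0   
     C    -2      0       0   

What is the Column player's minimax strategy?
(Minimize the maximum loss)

Column should play X, value = -1

Work:
Column player minimizes Row's maximum payoff:
Column X: max payoff to Row = -1
Column Y: max payoff to Row = 0
Column Z: max payoff to Row = 0
Minimum is -1, achieved by column X.
Minimax strategy: X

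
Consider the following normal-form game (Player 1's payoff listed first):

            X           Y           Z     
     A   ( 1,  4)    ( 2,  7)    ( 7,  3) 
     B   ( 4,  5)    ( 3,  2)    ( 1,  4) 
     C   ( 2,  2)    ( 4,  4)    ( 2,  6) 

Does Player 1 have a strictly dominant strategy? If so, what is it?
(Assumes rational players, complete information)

No strictly dominant strategy exists for Player 1

Work:
A strategy strictly dominates another if it gives a strictly higher payoff against every opponent action. Compare each pair of P1's strategies column-by-column:
  A vs B: [1 vs 4, 2 vs 3, 7 vs 1] → A does not strictly dominate B (column X: 1 ≤ 4)
  A vs C: [1 vs 2, 2 vs 4, 7 vs 2] → A does not strictly dominate C (column X: 1 ≤ 2)
  B vs A: [4 vs 1, 3 vs 2, 1 vs 7] → B does not strictly dominate A (column Z: 1 ≤ 7)
  B vs C: [4 vs 2, 3 vs 4, 1 vs 2] → B does not strictly dominate C (column Y: 3 ≤ 4)
  C vs A: [2 vs 1, 4 vs 2, 2 vs 7] → C does not strictly dominate A (column Z: 2 ≤ 7)
  C vs B: [2 vs 4, 4 vs 3, 2 vs 1] → C does not strictly dominate B (column X: 2 ≤ 4)
No single strategy strictly dominates all others → no strictly dominant strategy.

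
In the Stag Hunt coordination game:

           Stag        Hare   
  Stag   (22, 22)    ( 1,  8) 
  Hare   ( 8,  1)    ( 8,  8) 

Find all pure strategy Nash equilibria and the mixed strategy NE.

Pure NE: (Stag, Stag) and (Hare, Hare); Mixed NE: p = 0.3333, q = 0.3333

Work:
Check pure NE:
(Stag, Stag): (22, 22) - no unilateral deviation beneficial
(Hare, Hare): (8, 8) - no unilateral deviation beneficial
Mixed NE: P1 plays Stag with p = 0.3333, P2 plays Stag with q = 0.3333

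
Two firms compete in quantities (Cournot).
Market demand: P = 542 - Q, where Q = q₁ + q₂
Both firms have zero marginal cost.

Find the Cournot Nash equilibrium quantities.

q₁* = q₂* = 180.67; P* = 180.67

Work:
Profit: π_i = P·q_i = (a - q_i - q_j)·q_i
FOC: ∂π_i/∂q_i = a - 2q_i - q_j = 0
Reaction function: q_i = (542 - q_j)/2
Symmetry: q* = 542/3 = 180.67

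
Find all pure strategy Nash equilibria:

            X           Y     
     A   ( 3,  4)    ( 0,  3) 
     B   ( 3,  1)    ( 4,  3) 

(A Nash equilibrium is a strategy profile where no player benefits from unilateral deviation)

Nash equilibrium: (A, X), (B, Y)

Work:
Best responses:
  P1 vs X: payoffs [3, 3] → best response A/B (payoff 3)
  P1 vs Y: payoffs [0, 4] → best response B (payoff 4)
  P2 vs A: payoffs [4, 3] → best response X (payoff 4)
  P2 vs B: payoffs [1, 3] → best response Y (payoff 3)
Mutual best responses: (A,X), (B,Y) → Nash equilibria.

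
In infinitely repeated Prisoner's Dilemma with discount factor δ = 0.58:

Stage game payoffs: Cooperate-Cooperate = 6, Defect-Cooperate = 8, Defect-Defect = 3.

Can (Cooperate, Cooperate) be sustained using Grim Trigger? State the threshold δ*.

δ* = 0.4; since δ = 0.58 ≥ 0.4, cooperation can be sustained

Work:
For Grim Trigger:
Cooperate forever: 6/(1-δ)
Defect then punished: 8 + 3·δ/(1-δ)
Need: 6/(1-δ) ≥ 8 + 3·δ/(1-δ)
Solving: δ ≥ (T-R)/(T-P) = (8-6)/(8-3) = 0.4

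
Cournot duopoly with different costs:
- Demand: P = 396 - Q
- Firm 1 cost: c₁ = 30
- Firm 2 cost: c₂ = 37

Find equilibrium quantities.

q₁* = 124.33, q₂* = 117.33

Work:
Reaction: q₁ = (396 - 30 - q₂)/2
Reaction: q₂ = (396 - 37 - q₁)/2
Solve simultaneously:
q₁* = (396 - 2×30 + 37)/3 = 124.33
q₂* = (396 - 2×37 + 30)/3 = 117.33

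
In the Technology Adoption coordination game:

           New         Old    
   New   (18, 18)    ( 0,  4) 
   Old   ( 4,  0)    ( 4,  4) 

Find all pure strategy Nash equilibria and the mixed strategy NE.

Pure NE: (New, New) and (Old, Old); Mixed NE: p = 0.2222, q = 0.2222

Work:
Check pure NE:
(New, New): (18, 18) - no unilateral deviation beneficial
(Old, Old): (4, 4) - no unilateral deviation beneficial
Mixed NE: P1 plays New with p = 0.2222, P2 plays New with q = 0.2222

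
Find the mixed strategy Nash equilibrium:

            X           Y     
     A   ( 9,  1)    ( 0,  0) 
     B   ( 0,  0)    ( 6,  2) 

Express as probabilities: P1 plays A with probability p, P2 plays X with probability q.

p = 0.6667, q = 0.4

Work:
Find probabilities that make opponent indifferent:
P2 chooses q to make P1 indifferent between A and B
P1 chooses p to make P2 indifferent between X and Y
Mixed NE: P1 plays (A: 0.6667, B: 0.3333), P2 plays (X: 0.4, Y: 0.6)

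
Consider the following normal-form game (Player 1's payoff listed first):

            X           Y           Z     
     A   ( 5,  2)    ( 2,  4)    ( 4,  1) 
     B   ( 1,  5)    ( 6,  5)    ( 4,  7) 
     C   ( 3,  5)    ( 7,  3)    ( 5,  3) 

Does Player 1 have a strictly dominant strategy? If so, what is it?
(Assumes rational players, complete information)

No strictly dominant strategy exists for Player 1

Work:
A strategy strictly dominates another if it gives a strictly higher payoff against every opponent action. Compare each pair of P1's strategies column-by-column:
  A vs B: [5 vs 1, 2 vs 6, 4 vs 4] → A does not strictly dominate B (column Y: 2 ≤ 6)
  A vs C: [5 vs 3, 2 vs 7, 4 vs 5] → A does not strictly dominate C (column Y: 2 ≤ 7)
  B vs A: [1 vs 5, 6 vs 2, 4 vs 4] → B does not strictly dominate A (column X: 1 ≤ 5)
  B vs C: [1 vs 3, 6 vs 7, 4 vs 5] → B does not strictly dominate C (column X: 1 ≤ 3)
  C vs A: [3 vs 5, 7 vs 2, 5 vs 4] → C does not strictly dominate A (column X: 3 ≤ 5)
  C vs B: [3 vs 1, 7 vs 6, 5 vs 4] → C strictly dominates B
No single strategy strictly dominates all others → no strictly dominant strategy.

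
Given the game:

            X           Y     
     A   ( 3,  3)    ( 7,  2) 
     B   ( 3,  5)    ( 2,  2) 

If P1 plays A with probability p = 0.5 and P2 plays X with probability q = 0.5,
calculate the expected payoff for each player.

E[P1] = 3.75, E[P2] = 3.0

Work:
E[P1] = p·q·π₁(A,X) + p·(1-q)·π₁(A,Y) + (1-p)·q·π₁(B,X) + (1-p)·(1-q)·π₁(B,Y)
= 0.5·0.5·3 + 0.5·0.5·7 + 0.5·0.5·3 + 0.5·0.5·2
= 3.75

E[P2] = 3.0 (similar calculation)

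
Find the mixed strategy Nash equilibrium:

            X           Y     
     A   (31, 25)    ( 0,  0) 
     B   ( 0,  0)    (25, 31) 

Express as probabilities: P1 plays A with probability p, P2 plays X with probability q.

p = 0.5536, q = 0.4464

Work:
Find probabilities that make opponent indifferent:
P2 chooses q to make P1 indifferent between A and B
P1 chooses p to make P2 indifferent between X and Y
Mixed NE: P1 plays (A: 0.5536, B: 0.4464), P2 plays (X: 0.4464, Y: 0.5536)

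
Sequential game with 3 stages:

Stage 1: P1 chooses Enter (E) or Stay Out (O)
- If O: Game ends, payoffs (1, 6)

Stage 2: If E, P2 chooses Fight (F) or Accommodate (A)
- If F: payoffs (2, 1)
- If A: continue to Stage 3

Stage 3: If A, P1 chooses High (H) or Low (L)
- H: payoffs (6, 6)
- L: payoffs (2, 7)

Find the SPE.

SPE: (E, A, H); Outcome (6, 6)

Work:
Stage 3: P1 chooses H (6 vs 2)
Stage 2: P2: F->1, A->6 (anticipating H). Choose A
Stage 1: P1: O->1, E->6 (anticipating A, H). Choose E
SPE path: E -> A -> H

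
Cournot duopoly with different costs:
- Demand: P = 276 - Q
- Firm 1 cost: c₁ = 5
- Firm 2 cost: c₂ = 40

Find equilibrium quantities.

q₁* = 102.0, q₂* = 67.0

Work:
Reaction: q₁ = (276 - 5 - q₂)/2
Reaction: q₂ = (276 - 40 - q₁)/2
Solve simultaneously:
q₁* = (276 - 2×5 + 40)/3 = 102.0
q₂* = (276 - 2×40 + 5)/3 = 67.0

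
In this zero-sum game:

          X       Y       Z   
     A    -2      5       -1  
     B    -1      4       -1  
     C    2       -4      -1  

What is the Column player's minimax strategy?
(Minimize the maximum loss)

Column should play Z, value = -1

Work:
Column player minimizes Row's maximum payoff:
Column X: max payoff to Row = 2
Column Y: max payoff to Row = 5
Column Z: max payoff to Row = -1
Minimum is -1, achieved by column Z.
Minimax strategy: Z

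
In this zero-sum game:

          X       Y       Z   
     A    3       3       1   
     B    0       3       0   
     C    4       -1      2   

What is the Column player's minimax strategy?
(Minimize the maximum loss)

Column should play Z, value = 2

Work:
Column player minimizes Row's maximum payoff:
Column X: max payoff to Row = 4
Column Y: max payoff to Row = 3
Column Z: max payoff to Row = 2
Minimum is 2, achieved by column Z.
Minimax strategy: Z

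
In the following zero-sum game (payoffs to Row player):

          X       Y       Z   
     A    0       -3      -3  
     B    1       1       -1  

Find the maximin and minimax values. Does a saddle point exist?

Maximin = -1, Minimax = -1, Saddle: True

Work:
Row minimums: [-3, -1] → maximin = -1
Column maximums: [1, 1, -1] → minimax = -1
Saddle point exists! Game value = -1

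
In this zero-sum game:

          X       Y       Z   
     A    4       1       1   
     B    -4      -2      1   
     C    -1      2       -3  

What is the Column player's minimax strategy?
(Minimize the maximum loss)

Column should play Z, value = 1

Work:
Column player minimizes Row's maximum payoff:
Column X: max payoff to Row = 4
Column Y: max payoff to Row = 2
Column Z: max payoff to Row = 1
Minimum is 1, achieved by column Z.
Minimax strategy: Z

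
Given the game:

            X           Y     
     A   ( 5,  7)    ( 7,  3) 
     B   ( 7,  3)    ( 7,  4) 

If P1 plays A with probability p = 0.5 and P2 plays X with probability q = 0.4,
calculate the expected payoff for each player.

E[P1] = 6.6, E[P2] = 4.1

Work:
E[P1] = p·q·π₁(A,X) + p·(1-q)·π₁(A,Y) + (1-p)·q·π₁(B,X) + (1-p)·(1-q)·π₁(B,Y)
= 0.5·0.4·5 + 0.5·0.6·7 + 0.5·0.4·7 + 0.5·0.6·7
= 6.6

E[P2] = 4.1 (similar calculation)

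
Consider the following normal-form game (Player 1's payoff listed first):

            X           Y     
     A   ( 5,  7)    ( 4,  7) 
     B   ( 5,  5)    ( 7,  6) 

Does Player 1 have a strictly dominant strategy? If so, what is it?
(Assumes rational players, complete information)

No strictly dominant strategy exists for Player 1

Work:
A strategy strictly dominates another if it gives a strictly higher payoff against every opponent action. Compare each pair of P1's strategies column-by-column:
  A vs B: [5 vs 5, 4 vs 7] → A does not strictly dominate B (column X: 5 ≤ 5)
  B vs A: [5 vs 5, 7 vs 4] → B does not strictly dominate A (column X: 5 ≤ 5)
No single strategy strictly dominates all others → no strictly dominant strategy.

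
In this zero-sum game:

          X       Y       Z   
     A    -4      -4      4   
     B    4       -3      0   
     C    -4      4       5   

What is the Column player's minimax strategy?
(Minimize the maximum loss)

Column should play X or Y (all achieve the minimum), value = 4

Work:
Column player minimizes Row's maximum payoff:
Column X: max payoff to Row = 4
Column Y: max payoff to Row = 4
Column Z: max payoff to Row = 5
Minimum is 4, achieved by columns X, Y (tied).
Each of X or Y is a minimax strategy.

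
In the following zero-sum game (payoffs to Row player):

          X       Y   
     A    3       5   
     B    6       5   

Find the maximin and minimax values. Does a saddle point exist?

Maximin = 5, Minimax = 5, Saddle: True

Work:
Row minimums: [3, 5] → maximin = 5
Column maximums: [6, 5] → minimax = 5
Saddle point exists! Game value = 5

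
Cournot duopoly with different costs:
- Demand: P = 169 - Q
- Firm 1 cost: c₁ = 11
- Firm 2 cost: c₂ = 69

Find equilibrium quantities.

q₁* = 72.0, q₂* = 14.0

Work:
Reaction: q₁ = (169 - 11 - q₂)/2
Reaction: q₂ = (169 - 69 - q₁)/2
Solve simultaneously:
q₁* = (169 - 2×11 + 69)/3 = 72.0
q₂* = (169 - 2×69 + 11)/3 = 14.0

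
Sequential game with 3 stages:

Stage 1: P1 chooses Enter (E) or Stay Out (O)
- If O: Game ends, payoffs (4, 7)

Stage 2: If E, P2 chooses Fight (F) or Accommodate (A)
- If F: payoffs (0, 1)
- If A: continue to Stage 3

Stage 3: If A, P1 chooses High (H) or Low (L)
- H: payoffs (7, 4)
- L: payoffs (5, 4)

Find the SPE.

SPE: (E, A, H); Outcome (7, 4)

Work:
Stage 3: P1 chooses H (7 vs 5)
Stage 2: P2: F->1, A->4 (anticipating H). Choose A
Stage 1: P1: O->4, E->7 (anticipating A, H). Choose E
SPE path: E -> A -> H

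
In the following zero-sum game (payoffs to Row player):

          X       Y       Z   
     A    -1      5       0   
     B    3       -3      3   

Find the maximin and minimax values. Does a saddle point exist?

Maximin = -1, Minimax = 3, Saddle: False

Work:
Row minimums: [-1, -3] → maximin = -1
Column maximums: [3, 5, 3] → minimax = 3
No saddle point (maximin ≠ minimax). Mixed strategy needed.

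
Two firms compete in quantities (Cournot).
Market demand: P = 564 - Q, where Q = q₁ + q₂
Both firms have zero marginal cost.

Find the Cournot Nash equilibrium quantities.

q₁* = q₂* = 188.0; P* = 188.0

Work:
Profit: π_i = P·q_i = (a - q_i - q_j)·q_i
FOC: ∂π_i/∂q_i = a - 2q_i - q_j = 0
Reaction function: q_i = (564 - q_j)/2
Symmetry: q* = 564/3 = 188.0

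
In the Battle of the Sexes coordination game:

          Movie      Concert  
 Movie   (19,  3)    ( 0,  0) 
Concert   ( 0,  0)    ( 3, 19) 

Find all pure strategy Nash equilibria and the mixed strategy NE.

Pure NE: (Movie, Movie) and (Concert, Concert); Mixed NE: p = 0.8636, q = 0.1364

Work:
Check pure NE:
(Movie, Movie): (19, 3) - no unilateral deviation beneficial
(Concert, Concert): (3, 19) - no unilateral deviation beneficial
Mixed NE: P1 plays Movie with p = 0.8636, P2 plays Movie with q = 0.1364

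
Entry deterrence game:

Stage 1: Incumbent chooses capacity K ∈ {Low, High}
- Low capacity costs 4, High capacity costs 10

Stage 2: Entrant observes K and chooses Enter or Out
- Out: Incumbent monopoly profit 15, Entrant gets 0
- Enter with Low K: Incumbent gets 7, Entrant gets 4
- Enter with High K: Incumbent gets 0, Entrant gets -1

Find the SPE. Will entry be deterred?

SPE: (High, Enter|Low, Out|High); Entry deterred. Incumbent net profit = 5

Work:
After Low K: Entrant enters (4 > 0)
After High K: Entrant stays out (-1 < 0)
Incumbent: Low → 7−4=3, High → 15−10=5
Incumbent chooses High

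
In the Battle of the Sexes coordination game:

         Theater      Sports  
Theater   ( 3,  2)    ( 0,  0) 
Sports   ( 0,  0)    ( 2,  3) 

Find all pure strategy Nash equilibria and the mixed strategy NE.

Pure NE: (Theater, Theater) and (Sports, Sports); Mixed NE: p = 0.6, q = 0.4

Work:
Check pure NE:
(Theater, Theater): (3, 2) - no unilateral deviation beneficial
(Sports, Sports): (2, 3) - no unilateral deviation beneficial
Mixed NE: P1 plays Theater with p = 0.6, P2 plays Theater with q = 0.4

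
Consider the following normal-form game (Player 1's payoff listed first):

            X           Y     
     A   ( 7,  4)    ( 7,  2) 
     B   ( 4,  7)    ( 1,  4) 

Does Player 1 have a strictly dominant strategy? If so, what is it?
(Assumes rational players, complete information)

Yes, Player 1's strictly dominant strategy is A

Work:
A strategy strictly dominates another if it gives a strictly higher payoff against every opponent action. Compare each pair of P1's strategies column-by-column:
  A vs B: [7 vs 4, 7 vs 1] → A strictly dominates B
  B vs A: [4 vs 7, 1 vs 7] → B does not strictly dominate A (column X: 4 ≤ 7)
A strictly dominates every other strategy → strictly dominant.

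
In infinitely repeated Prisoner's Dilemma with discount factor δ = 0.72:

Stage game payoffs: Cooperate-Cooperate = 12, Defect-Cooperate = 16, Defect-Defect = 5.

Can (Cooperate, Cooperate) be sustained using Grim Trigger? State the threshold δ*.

δ* = 0.3636; since δ = 0.72 ≥ 0.3636, cooperation can be sustained

Work:
For Grim Trigger:
Cooperate forever: 12/(1-δ)
Defect then punished: 16 + 5·δ/(1-δ)
Need: 12/(1-δ) ≥ 16 + 5·δ/(1-δ)
Solving: δ ≥ (T-R)/(T-P) = (16-12)/(16-5) = 0.3636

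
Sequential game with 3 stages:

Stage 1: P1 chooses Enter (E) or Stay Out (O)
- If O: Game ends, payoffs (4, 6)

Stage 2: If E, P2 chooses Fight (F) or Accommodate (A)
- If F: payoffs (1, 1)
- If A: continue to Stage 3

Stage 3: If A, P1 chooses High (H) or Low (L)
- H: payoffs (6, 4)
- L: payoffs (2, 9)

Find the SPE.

SPE: (E, A, H); Outcome (6, 4)

Work:
Stage 3: P1 chooses H (6 vs 2)
Stage 2: P2: F->1, A->4 (anticipating H). Choose A
Stage 1: P1: O->4, E->6 (anticipating A, H). Choose E
SPE path: E -> A -> H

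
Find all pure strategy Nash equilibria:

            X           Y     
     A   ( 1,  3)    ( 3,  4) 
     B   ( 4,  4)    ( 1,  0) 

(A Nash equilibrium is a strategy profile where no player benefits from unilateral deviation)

Nash equilibrium: (A, Y), (B, X)

Work:
Best responses:
  P1 vs X: payoffs [1, 4] → best response B (payoff 4)
  P1 vs Y: payoffs [3, 1] → best response A (payoff 3)
  P2 vs A: payoffs [3, 4] → best response Y (payoff 4)
  P2 vs B: payoffs [4, 0] → best response X (payoff 4)
Mutual best responses: (A,Y), (B,X) → Nash equilibria.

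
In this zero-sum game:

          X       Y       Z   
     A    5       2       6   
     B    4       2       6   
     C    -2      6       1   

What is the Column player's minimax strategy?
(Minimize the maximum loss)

Column should play X, value = 5

Work:
Column player minimizes Row's maximum payoff:
Column X: max payoff to Row = 5
Column Y: max payoff to Row = 6
Column Z: max payoff to Row = 6
Minimum is 5, achieved by column X.
Minimax strategy: X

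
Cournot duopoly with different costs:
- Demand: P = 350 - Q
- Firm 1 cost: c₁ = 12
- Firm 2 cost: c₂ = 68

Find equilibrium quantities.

q₁* = 131.33, q₂* = 75.33

Work:
Reaction: q₁ = (350 - 12 - q₂)/2
Reaction: q₂ = (350 - 68 - q₁)/2
Solve simultaneously:
q₁* = (350 - 2×12 + 68)/3 = 131.33
q₂* = (350 - 2×68 + 12)/3 = 75.33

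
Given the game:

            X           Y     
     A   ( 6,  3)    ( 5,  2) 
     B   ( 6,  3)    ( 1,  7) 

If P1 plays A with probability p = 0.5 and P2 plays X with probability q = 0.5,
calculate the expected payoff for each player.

E[P1] = 4.5, E[P2] = 3.75

Work:
E[P1] = p·q·π₁(A,X) + p·(1-q)·π₁(A,Y) + (1-p)·q·π₁(B,X) + (1-p)·(1-q)·π₁(B,Y)
= 0.5·0.5·6 + 0.5·0.5·5 + 0.5·0.5·6 + 0.5·0.5·1
= 4.5

E[P2] = 3.75 (similar calculation)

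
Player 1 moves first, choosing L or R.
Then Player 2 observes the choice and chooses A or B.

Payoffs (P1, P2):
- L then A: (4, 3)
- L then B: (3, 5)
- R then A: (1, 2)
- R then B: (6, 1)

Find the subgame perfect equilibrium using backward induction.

P1 plays L, P2 plays B after L and A after R; Payoff (3, 5)

Work:
Backward induction:
After L: P2 chooses B → P1 gets 3
After R: P2 chooses A → P1 gets 1
P1 chooses L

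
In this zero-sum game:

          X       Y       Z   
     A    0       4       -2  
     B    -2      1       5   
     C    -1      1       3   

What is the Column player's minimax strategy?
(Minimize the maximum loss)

Column should play X, value = 0

Work:
Column player minimizes Row's maximum payoff:
Column X: max payoff to Row = 0
Column Y: max payoff to Row = 4
Column Z: max payoff to Row = 5
Minimum is 0, achieved by column X.
Minimax strategy: X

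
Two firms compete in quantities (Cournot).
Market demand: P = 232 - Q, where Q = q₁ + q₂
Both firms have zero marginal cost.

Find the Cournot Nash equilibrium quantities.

q₁* = q₂* = 77.33; P* = 77.33

Work:
Profit: π_i = P·q_i = (a - q_i - q_j)·q_i
FOC: ∂π_i/∂q_i = a - 2q_i - q_j = 0
Reaction function: q_i = (232 - q_j)/2
Symmetry: q* = 232/3 = 77.33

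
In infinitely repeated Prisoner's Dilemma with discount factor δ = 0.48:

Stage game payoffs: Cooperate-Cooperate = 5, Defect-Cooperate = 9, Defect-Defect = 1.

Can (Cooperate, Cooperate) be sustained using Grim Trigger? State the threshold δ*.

δ* = 0.5; since δ = 0.48 < 0.5, cooperation cannot be sustained

Work:
For Grim Trigger:
Cooperate forever: 5/(1-δ)
Defect then punished: 9 + 1·δ/(1-δ)
Need: 5/(1-δ) ≥ 9 + 1·δ/(1-δ)
Solving: δ ≥ (T-R)/(T-P) = (9-5)/(9-1) = 0.5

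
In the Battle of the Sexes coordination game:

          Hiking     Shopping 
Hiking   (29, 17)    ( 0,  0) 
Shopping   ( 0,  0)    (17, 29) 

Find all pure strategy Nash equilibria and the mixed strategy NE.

Pure NE: (Hiking, Hiking) and (Shopping, Shopping); Mixed NE: p = 0.6304, q = 0.3696

Work:
Check pure NE:
(Hiking, Hiking): (29, 17) - no unilateral deviation beneficial
(Shopping, Shopping): (17, 29) - no unilateral deviation beneficial
Mixed NE: P1 plays Hiking with p = 0.6304, P2 plays Hiking with q = 0.3696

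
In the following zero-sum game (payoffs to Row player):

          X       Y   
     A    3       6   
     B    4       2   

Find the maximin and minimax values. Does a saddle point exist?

Maximin = 3, Minimax = 4, Saddle: False

Work:
Row minimums: [3, 2] → maximin = 3
Column maximums: [4, 6] → minimax = 4
No saddle point (maximin ≠ minimax). Mixed strategy needed.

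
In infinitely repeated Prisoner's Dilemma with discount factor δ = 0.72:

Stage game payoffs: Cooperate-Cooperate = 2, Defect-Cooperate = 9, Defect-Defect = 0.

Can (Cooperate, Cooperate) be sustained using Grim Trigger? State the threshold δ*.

δ* = 0.7778; since δ = 0.72 < 0.7778, cooperation cannot be sustained

Work:
For Grim Trigger:
Cooperate forever: 2/(1-δ)
Defect then punished: 9 + 0·δ/(1-δ)
Need: 2/(1-δ) ≥ 9 + 0·δ/(1-δ)
Solving: δ ≥ (T-R)/(T-P) = (9-2)/(9-0) = 0.7778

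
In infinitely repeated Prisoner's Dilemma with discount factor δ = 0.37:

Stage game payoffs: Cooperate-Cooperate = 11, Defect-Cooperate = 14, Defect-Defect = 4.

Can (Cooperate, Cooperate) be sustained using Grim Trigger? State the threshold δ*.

δ* = 0.3; since δ = 0.37 ≥ 0.3, cooperation can be sustained

Work:
For Grim Trigger:
Cooperate forever: 11/(1-δ)
Defect then punished: 14 + 4·δ/(1-δ)
Need: 11/(1-δ) ≥ 14 + 4·δ/(1-δ)
Solving: δ ≥ (T-R)/(T-P) = (14-11)/(14-4) = 0.3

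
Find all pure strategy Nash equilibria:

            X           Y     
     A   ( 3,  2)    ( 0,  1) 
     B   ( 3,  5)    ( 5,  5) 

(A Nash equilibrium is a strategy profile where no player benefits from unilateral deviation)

Nash equilibrium: (A, X), (B, X), (B, Y)

Work:
Best responses:
  P1 vs X: payoffs [3, 3] → best response A/B (payoff 3)
  P1 vs Y: payoffs [0, 5] → best response B (payoff 5)
  P2 vs A: payoffs [2, 1] → best response X (payoff 2)
  P2 vs B: payoffs [5, 5] → best response X/Y (payoff 5)
Mutual best responses: (A,X), (B,X), (B,Y) → Nash equilibria.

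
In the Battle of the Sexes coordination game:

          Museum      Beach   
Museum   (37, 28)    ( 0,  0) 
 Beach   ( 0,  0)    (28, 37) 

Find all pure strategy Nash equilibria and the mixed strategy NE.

Pure NE: (Museum, Museum) and (Beach, Beach); Mixed NE: p = 0.5692, q = 0.4308

Work:
Check pure NE:
(Museum, Museum): (37, 28) - no unilateral deviation beneficial
(Beach, Beach): (28, 37) - no unilateral deviation beneficial
Mixed NE: P1 plays Museum with p = 0.5692, P2 plays Museum with q = 0.4308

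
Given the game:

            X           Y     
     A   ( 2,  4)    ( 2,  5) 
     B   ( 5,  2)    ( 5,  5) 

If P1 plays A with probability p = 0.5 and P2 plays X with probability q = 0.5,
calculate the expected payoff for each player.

E[P1] = 3.5, E[P2] = 4.0

Work:
E[P1] = p·q·π₁(A,X) + p·(1-q)·π₁(A,Y) + (1-p)·q·π₁(B,X) + (1-p)·(1-q)·π₁(B,Y)
= 0.5·0.5·2 + 0.5·0.5·2 + 0.5·0.5·5 + 0.5·0.5·5
= 3.5

E[P2] = 4.0 (similar calculation)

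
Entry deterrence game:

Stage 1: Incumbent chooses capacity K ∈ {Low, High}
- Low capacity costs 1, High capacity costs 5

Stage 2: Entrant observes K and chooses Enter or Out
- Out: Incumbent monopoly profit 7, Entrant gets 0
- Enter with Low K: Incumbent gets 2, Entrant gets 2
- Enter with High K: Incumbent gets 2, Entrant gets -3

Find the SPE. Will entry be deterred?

SPE: (High, Enter|Low, Out|High); Entry deterred. Incumbent net profit = 2

Work:
After Low K: Entrant enters (2 > 0)
After High K: Entrant stays out (-3 < 0)
Incumbent: Low → 2−1=1, High → 7−5=2
Incumbent chooses High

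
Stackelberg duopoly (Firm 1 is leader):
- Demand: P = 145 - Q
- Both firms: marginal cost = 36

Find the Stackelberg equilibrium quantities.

q₁* (leader) = 54.5, q₂* (follower) = 27.25

Work:
Follower's reaction: q₂ = (a - c - q₁)/2
Leader substitutes: π₁ = q₁·(a - q₁ - (a-c-q₁)/2 - c)
FOC: q₁* = (145 - 36)/2 = 54.50
Then: q₂* = (145 - 36 - 54.5)/2 = 27.25
Leader has first-mover advantage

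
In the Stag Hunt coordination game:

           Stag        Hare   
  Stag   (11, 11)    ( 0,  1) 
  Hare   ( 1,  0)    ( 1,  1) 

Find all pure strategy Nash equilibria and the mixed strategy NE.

Pure NE: (Stag, Stag) and (Hare, Hare); Mixed NE: p = 0.0909, q = 0.0909

Work:
Check pure NE:
(Stag, Stag): (11, 11) - no unilateral deviation beneficial
(Hare, Hare): (1, 1) - no unilateral deviation beneficial
Mixed NE: P1 plays Stag with p = 0.0909, P2 plays Stag with q = 0.0909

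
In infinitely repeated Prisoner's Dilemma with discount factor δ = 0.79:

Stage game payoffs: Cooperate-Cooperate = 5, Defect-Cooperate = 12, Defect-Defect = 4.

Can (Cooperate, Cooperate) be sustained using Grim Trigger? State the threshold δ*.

δ* = 0.875; since δ = 0.79 < 0.875, cooperation cannot be sustained

Work:
For Grim Trigger:
Cooperate forever: 5/(1-δ)
Defect then punished: 12 + 4·δ/(1-δ)
Need: 5/(1-δ) ≥ 12 + 4·δ/(1-δ)
Solving: δ ≥ (T-R)/(T-P) = (12-5)/(12-4) = 0.875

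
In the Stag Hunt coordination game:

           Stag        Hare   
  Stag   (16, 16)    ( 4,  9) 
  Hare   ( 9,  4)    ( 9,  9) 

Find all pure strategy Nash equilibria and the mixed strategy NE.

Pure NE: (Stag, Stag) and (Hare, Hare); Mixed NE: p = 0.4167, q = 0.4167

Work:
Check pure NE:
(Stag, Stag): (16, 16) - no unilateral deviation beneficial
(Hare, Hare): (9, 9) - no unilateral deviation beneficial
Mixed NE: P1 plays Stag with p = 0.4167, P2 plays Stag with q = 0.4167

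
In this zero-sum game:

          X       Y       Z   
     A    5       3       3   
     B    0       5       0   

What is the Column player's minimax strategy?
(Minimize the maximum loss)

Column should play Z, value = 3

Work:
Column player minimizes Row's maximum payoff:
Column X: max payoff to Row = 5
Column Y: max payoff to Row = 5
Column Z: max payoff to Row = 3
Minimum is 3, achieved by column Z.
Minimax strategy: Z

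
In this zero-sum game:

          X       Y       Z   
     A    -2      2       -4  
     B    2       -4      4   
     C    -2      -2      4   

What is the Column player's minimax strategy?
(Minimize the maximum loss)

Column should play X or Y (all achieve the minimum), value = 2

Work:
Column player minimizes Row's maximum payoff:
Column X: max payoff to Row = 2
Column Y: max payoff to Row = 2
Column Z: max payoff to Row = 4
Minimum is 2, achieved by columns X, Y (tied).
Each of X or Y is a minimax strategy.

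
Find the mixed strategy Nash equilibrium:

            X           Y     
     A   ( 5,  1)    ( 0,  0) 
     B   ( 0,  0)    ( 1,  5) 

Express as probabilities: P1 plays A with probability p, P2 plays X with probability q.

p = 0.8333, q = 0.1667

Work:
Find probabilities that make opponent indifferent:
P2 chooses q to make P1 indifferent between A and B
P1 chooses p to make P2 indifferent between X and Y
Mixed NE: P1 plays (A: 0.8333, B: 0.1667), P2 plays (X: 0.1667, Y: 0.8333)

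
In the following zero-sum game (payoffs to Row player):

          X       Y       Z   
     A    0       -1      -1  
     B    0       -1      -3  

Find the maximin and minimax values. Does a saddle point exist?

Maximin = -1, Minimax = -1, Saddle: True

Work:
Row minimums: [-1, -3] → maximin = -1
Column maximums: [0, -1, -1] → minimax = -1
Saddle point exists! Game value = -1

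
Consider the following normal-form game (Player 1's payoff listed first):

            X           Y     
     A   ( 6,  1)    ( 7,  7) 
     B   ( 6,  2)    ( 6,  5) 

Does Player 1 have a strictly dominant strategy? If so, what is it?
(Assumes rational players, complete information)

No strictly dominant strategy exists for Player 1

Work:
A strategy strictly dominates another if it gives a strictly higher payoff against every opponent action. Compare each pair of P1's strategies column-by-column:
  A vs B: [6 vs 6, 7 vs 6] → A does not strictly dominate B (column X: 6 ≤ 6)
  B vs A: [6 vs 6, 6 vs 7] → B does not strictly dominate A (column X: 6 ≤ 6)
No single strategy strictly dominates all others → no strictly dominant strategy.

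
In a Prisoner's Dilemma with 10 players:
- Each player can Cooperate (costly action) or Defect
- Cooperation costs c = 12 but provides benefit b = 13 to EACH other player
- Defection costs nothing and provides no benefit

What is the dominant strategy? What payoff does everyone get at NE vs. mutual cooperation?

Dominant: Defect; NE payoff = 0; Coop payoff = 105

Work:
Defect dominates (saves cost c = 12, benefit to others is external)
NE: All defect → everyone gets 0
If all cooperate: each receives (9)×13 - 12 = 105
Social dilemma: 105 > 0 but NE gives 0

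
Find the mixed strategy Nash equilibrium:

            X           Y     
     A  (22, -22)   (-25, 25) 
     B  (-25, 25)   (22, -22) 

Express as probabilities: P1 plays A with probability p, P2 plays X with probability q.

p = 0.5, q = 0.5

Work:
Find probabilities that make opponent indifferent:
P2 chooses q to make P1 indifferent between A and B
P1 chooses p to make P2 indifferent between X and Y
Mixed NE: P1 plays (A: 0.5, B: 0.5), P2 plays (X: 0.5, Y: 0.5)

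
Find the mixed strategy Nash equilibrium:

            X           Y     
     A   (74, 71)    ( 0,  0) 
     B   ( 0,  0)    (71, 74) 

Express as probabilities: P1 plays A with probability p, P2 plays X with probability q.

p = 0.5103, q = 0.4897

Work:
Find probabilities that make opponent indifferent:
P2 chooses q to make P1 indifferent between A and B
P1 chooses p to make P2 indifferent between X and Y
Mixed NE: P1 plays (A: 0.5103, B: 0.4897), P2 plays (X: 0.4897, Y: 0.5103)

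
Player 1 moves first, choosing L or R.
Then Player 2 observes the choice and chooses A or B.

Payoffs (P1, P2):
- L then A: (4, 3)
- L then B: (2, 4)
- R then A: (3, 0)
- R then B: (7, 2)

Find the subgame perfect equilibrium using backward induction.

P1 plays R, P2 plays B after L and B after R; Payoff (7, 2)

Work:
Backward induction:
After L: P2 chooses B → P1 gets 2
After R: P2 chooses B → P1 gets 7
P1 chooses R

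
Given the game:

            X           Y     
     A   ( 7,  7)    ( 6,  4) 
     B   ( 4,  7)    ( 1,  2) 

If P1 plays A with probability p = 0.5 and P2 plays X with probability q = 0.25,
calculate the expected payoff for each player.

E[P1] = 4.0, E[P2] = 4.0

Work:
E[P1] = p·q·π₁(A,X) + p·(1-q)·π₁(A,Y) + (1-p)·q·π₁(B,X) + (1-p)·(1-q)·π₁(B,Y)
= 0.5·0.25·7 + 0.5·0.75·6 + 0.5·0.25·4 + 0.5·0.75·1
= 4.0

E[P2] = 4.0 (similar calculation)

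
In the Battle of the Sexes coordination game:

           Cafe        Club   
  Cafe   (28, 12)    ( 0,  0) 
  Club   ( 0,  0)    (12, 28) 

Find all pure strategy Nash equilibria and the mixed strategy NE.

Pure NE: (Cafe, Cafe) and (Club, Club); Mixed NE: p = 0.7, q = 0.3

Work:
Check pure NE:
(Cafe, Cafe): (28, 12) - no unilateral deviation beneficial
(Club, Club): (12, 28) - no unilateral deviation beneficial
Mixed NE: P1 plays Cafe with p = 0.7, P2 plays Cafe with q = 0.3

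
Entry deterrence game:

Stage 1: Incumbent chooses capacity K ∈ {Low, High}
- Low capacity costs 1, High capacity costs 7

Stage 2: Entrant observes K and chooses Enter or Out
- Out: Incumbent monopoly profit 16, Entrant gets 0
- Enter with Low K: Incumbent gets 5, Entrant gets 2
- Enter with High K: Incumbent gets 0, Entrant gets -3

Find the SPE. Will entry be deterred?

SPE: (High, Enter|Low, Out|High); Entry deterred. Incumbent net profit = 9

Work:
After Low K: Entrant enters (2 > 0)
After High K: Entrant stays out (-3 < 0)
Incumbent: Low → 5−1=4, High → 16−7=9
Incumbent chooses High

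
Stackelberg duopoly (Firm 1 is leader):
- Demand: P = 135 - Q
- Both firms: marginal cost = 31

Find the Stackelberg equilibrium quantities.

q₁* (leader) = 52.0, q₂* (follower) = 26.0

Work:
Follower's reaction: q₂ = (a - c - q₁)/2
Leader substitutes: π₁ = q₁·(a - q₁ - (a-c-q₁)/2 - c)
FOC: q₁* = (135 - 31)/2 = 52.00
Then: q₂* = (135 - 31 - 52.0)/2 = 26.00
Leader has first-mover advantage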